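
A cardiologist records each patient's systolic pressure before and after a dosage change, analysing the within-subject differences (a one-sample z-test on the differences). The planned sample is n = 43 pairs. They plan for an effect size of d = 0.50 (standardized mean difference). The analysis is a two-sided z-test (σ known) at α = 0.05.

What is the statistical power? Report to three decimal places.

Power ≈ 0.906

Noncentrality parameter: δ = d·√n = 0.50 × √43 = 3.2787
Two-sided α = 0.05 → critical value z_{0.025} = 1.960.
Power = Φ(δ − 1.960) + Φ(−δ − 1.960) = Φ(1.319) + Φ(-5.239) = 0.9064 + 0.0000 = 0.9064.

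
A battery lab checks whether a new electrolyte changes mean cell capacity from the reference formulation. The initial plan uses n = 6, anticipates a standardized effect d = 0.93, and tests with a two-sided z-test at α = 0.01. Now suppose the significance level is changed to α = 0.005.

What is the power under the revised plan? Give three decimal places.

Power ≈ 0.298

δ = d·√n = 0.93 × √6 = 2.2780 (unchanged). New critical value: z_{0.0025} = 2.807.
Revised power = Φ(δ − 2.807) + Φ(−δ − 2.807) = Φ(-0.529) + Φ(-5.085) = 0.2984 + 0.0000 = 0.2984.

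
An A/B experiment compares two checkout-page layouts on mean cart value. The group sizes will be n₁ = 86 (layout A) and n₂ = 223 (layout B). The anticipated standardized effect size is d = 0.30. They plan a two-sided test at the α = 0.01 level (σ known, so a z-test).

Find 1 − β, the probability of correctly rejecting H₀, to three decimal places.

Noncentrality parameter: δ = d / √(1/n₁ + 1/n₂) = 0.30 / √(1/86 + 1/223) = 2.3634
Two-sided α = 0.01 → critical value z_{0.005} = 2.576.
Power = Φ(δ − 2.576) + Φ(−δ − 2.576) = Φ(-0.212) + Φ(-4.939) = 0.4159 + 0.0000 = 0.4159.

Power ≈ 0.416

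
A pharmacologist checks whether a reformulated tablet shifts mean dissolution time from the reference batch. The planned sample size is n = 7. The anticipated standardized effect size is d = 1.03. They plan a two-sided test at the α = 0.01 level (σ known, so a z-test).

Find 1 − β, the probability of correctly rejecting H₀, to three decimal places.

Noncentrality parameter: δ = d·√n = 1.03 × √7 = 2.7251
Two-sided α = 0.01 → critical value z_{0.005} = 2.576.
Power = Φ(δ − 2.576) + Φ(−δ − 2.576) = Φ(0.149) + Φ(-5.301) = 0.5593 + 0.0000 = 0.5593.

Power ≈ 0.559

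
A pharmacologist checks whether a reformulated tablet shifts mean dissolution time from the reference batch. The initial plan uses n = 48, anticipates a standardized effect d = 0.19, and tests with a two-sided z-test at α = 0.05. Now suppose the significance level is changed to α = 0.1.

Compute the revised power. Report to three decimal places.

δ = d·√n = 0.19 × √48 = 1.3164 (unchanged). New critical value: z_{0.05} = 1.645.
Revised power = Φ(δ − 1.645) + Φ(−δ − 1.645) = Φ(-0.328) + Φ(-2.961) = 0.3713 + 0.0015 = 0.3728.

Power ≈ 0.373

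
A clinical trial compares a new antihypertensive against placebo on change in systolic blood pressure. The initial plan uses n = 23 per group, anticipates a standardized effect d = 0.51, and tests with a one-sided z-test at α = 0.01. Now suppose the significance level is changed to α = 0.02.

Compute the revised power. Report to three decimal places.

δ = d·√(n/2) = 0.51 × √(23/2) = 1.7295 (unchanged). New critical value: z_{0.02} = 2.054.
Revised power = Φ(δ − 2.054) = Φ(-0.324) = 0.3729.

Power ≈ 0.373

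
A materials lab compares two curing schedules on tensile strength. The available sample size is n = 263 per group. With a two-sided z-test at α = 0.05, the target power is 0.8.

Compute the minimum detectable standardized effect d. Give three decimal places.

d ≈ 0.244

Need Φ(δ − 1.960) = 0.8, so δ = 1.960 + 0.842 = 2.802.
(Lower-tail contribution to power is negligible for δ > 0.)
δ = d·√(n/2) ⇒ d = δ/√(n/2) = 2.802/√(263/2) = 0.2443.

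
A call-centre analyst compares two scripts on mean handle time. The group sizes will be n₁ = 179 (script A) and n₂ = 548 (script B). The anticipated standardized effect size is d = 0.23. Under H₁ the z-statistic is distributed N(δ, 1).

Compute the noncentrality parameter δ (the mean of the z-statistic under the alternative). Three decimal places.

δ = d / √(1/n₁ + 1/n₂) = 0.23 / √(1/179 + 1/548) = 2.6716

δ ≈ 2.672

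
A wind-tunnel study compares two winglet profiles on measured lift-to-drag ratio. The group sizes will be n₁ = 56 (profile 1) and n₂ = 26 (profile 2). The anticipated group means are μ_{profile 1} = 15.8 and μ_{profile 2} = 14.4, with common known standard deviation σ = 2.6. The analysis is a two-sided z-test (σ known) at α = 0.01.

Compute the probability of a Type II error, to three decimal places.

Standardized effect: d = |μ_{profile 1} − μ_{profile 2}| / σ = |15.8 − 14.4| / 2.6 = 0.5385
Noncentrality parameter: δ = d / √(1/n₁ + 1/n₂) = 0.5385 / √(1/56 + 1/26) = 2.2690
Two-sided α = 0.01 → critical value z_{0.005} = 2.576.
Power = Φ(δ − 2.576) + Φ(−δ − 2.576) = Φ(-0.307) + Φ(-4.845) = 0.3795 + 0.0000 = 0.3795.
Type II error: β = 1 − power = 1 − 0.3795 = 0.6205.

β ≈ 0.621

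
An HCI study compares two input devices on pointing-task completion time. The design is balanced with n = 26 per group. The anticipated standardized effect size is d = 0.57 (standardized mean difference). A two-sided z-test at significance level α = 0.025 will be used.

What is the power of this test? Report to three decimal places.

Noncentrality parameter: δ = d·√(n/2) = 0.57 × √(26/2) = 2.0552
Two-sided α = 0.025 → critical value z_{0.0125} = 2.241.
Power = Φ(δ − 2.241) + Φ(−δ − 2.241) = Φ(-0.186) + Φ(-4.297) = 0.4261 + 0.0000 = 0.4261.

Power ≈ 0.426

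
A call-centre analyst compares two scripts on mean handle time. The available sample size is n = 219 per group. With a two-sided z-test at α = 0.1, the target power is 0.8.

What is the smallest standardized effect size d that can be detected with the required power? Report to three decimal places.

d ≈ 0.238

Required noncentrality: δ = z_{0.05} + z_{0.20} = 1.645 + 0.842 = 2.486.
(Lower-tail contribution to power is negligible for δ > 0.)
δ = d·√(n/2) ⇒ d = δ/√(n/2) = 2.486/√(219/2) = 0.2376.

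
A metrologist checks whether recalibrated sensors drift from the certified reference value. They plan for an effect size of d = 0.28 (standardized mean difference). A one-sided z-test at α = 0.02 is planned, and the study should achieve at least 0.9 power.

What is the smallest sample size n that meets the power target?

n = 142

For power 0.9 need Φ(δ − z_{0.02}) = 0.9, so δ = z_{0.02} + z_{0.10} = 2.054 + 1.282 = 3.335.
δ = d·√n ⇒ n = (δ/d)² = (3.335 / 0.28)² = 141.89.
Round up to the next whole unit.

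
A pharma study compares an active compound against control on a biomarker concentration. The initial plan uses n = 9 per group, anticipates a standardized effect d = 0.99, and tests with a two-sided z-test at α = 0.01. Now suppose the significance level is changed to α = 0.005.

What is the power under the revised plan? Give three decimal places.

δ = d·√(n/2) = 0.99 × √(9/2) = 2.1001 (unchanged). New critical value: z_{0.0025} = 2.807.
Revised power = Φ(δ − 2.807) + Φ(−δ − 2.807) = Φ(-0.707) + Φ(-4.907) = 0.2398 + 0.0000 = 0.2398.

Power ≈ 0.240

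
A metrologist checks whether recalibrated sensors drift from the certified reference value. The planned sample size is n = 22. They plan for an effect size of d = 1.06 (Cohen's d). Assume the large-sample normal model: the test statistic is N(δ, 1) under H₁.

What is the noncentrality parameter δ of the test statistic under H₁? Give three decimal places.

δ = d·√n = 1.06 × √22 = 4.9718

δ ≈ 4.972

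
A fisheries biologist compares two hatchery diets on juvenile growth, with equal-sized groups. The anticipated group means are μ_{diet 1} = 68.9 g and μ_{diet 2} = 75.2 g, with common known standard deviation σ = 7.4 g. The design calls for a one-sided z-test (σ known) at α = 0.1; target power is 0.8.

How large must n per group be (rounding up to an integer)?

Standardized effect: d = |μ_{diet 1} − μ_{diet 2}| / σ = |68.9 − 75.2| / 7.4 = 0.8514
Set Φ(δ − 1.282) = 0.8; then δ − 1.282 = Φ⁻¹(0.8) = 0.842, giving δ = 2.123.
δ = d·√(n/2) ⇒ n = 2(δ/d)² = 2 × (2.123 / 0.8514)² = 12.44.
Rounding up, n = 13 per group.

n = 13 per group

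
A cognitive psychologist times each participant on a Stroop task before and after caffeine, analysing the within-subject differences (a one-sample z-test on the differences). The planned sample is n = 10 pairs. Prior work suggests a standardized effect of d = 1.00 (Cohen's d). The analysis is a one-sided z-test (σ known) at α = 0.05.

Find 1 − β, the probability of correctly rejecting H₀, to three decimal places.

Power ≈ 0.935

Noncentrality parameter: δ = d·√n = 1.00 × √10 = 3.1623
Critical value for a one-sided test at α = 0.05: z_α = 1.645.
Power = Φ(δ − 1.645) = Φ(1.517) = 0.9354.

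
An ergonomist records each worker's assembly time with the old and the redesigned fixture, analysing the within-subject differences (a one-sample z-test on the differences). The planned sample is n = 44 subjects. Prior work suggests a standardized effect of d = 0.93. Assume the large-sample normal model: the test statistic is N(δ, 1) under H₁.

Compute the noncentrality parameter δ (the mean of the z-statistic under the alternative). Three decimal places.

The noncentrality parameter scales effect size by the design's sample-size factor: δ = d·√n = 0.93 × √44 = 6.1689

δ ≈ 6.169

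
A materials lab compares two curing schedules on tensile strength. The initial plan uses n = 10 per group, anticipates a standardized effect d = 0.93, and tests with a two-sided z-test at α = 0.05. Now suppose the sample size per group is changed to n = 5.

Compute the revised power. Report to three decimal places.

With n = 5 per group: δ = d·√(n/2) = 0.93 × √(5/2) = 1.4705. Critical value z_{0.025} = 1.960.
Revised power = Φ(δ − 1.960) + Φ(−δ − 1.960) = Φ(-0.490) + Φ(-3.430) = 0.3122 + 0.0003 = 0.3125.

Power ≈ 0.313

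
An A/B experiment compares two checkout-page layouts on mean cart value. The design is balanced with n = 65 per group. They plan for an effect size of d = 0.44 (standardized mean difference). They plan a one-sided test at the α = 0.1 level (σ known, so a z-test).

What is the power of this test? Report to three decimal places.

Power ≈ 0.890

Noncentrality parameter: δ = d·√(n/2) = 0.44 × √(65/2) = 2.5084
One-sided α = 0.1 → critical value z_{0.1} = 1.282.
Power = P(Z > 1.282 − δ) = Φ(1.227) = 0.8901.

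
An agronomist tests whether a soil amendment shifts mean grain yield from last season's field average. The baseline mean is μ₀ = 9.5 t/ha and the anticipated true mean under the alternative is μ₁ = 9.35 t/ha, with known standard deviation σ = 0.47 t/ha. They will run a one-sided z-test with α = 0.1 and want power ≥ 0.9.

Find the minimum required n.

n = 65

Standardized effect: d = |μ₁ − μ₀| / σ = |9.35 − 9.5| / 0.47 = 0.3191
For power 0.9 need Φ(δ − z_{0.1}) = 0.9, so δ = z_{0.1} + z_{0.10} = 1.282 + 1.282 = 2.563.
δ = d·√n ⇒ n = (δ/d)² = (2.563 / 0.3191)² = 64.50.
Round up to the next whole unit.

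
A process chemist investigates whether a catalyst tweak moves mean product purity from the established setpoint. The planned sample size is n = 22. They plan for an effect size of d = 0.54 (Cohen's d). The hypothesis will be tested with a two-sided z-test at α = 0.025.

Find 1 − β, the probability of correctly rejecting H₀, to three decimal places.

Noncentrality parameter: λ = d·√n = 0.54 × √22 = 2.5328
Two-sided α = 0.025 → critical value z_{0.0125} = 2.241.
Power = Φ(λ − 2.241) + Φ(−λ − 2.241) = Φ(0.291) + Φ(-4.774) = 0.6146 + 0.0000 = 0.6146.

Power ≈ 0.615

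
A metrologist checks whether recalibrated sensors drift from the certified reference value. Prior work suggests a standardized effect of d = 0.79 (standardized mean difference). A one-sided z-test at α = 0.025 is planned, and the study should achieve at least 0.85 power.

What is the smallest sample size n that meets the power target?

Set Φ(δ − 1.960) = 0.85; then δ − 1.960 = Φ⁻¹(0.85) = 1.036, giving δ = 2.996.
δ = d·√n ⇒ n = (δ/d)² = (2.996 / 0.79)² = 14.39.
Rounding up, n = 15.

n = 15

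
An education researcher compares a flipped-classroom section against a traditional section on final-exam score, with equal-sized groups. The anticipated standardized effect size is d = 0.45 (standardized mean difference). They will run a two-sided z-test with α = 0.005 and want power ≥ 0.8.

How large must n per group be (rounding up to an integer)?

For power 0.8 need Φ(δ − z_{0.0025}) = 0.8, so δ = z_{0.0025} + z_{0.20} = 2.807 + 0.842 = 3.649.
(For δ > 0 the lower-tail rejection region contributes negligibly to power, so the one-term inversion is standard.)
δ = d·√(n/2) ⇒ n = 2(δ/d)² = 2 × (3.649 / 0.45)² = 131.48.
Round up to the next whole unit.

n = 132 per group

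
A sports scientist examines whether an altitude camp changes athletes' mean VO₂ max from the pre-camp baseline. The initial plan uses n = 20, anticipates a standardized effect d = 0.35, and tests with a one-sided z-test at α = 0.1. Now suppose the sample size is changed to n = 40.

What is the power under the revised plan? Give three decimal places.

Power ≈ 0.824

With n = 40: δ = d·√n = 0.35 × √40 = 2.2136. Critical value z_{0.1} = 1.282.
Revised power = P(Z > 1.282 − δ) = Φ(0.932) = 0.8243.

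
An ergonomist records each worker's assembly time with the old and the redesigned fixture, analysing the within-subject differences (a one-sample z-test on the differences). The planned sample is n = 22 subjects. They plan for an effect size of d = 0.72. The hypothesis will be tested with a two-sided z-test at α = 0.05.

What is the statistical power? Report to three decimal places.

Noncentrality parameter: δ = d·√n = 0.72 × √22 = 3.3771
Two-sided α = 0.05 → critical value z_{0.025} = 1.960.
Power = Φ(δ − 1.960) + Φ(−δ − 1.960) = Φ(1.417) + Φ(-5.337) = 0.9218 + 0.0000 = 0.9218.

Power ≈ 0.922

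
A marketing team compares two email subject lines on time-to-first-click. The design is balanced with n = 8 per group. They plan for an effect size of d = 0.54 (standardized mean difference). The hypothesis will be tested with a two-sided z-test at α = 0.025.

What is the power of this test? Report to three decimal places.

Noncentrality parameter: δ = d·√(n/2) = 0.54 × √(8/2) = 1.0800
Two-sided α = 0.025 → critical value z_{0.0125} = 2.241.
Power = Φ(δ − 2.241) + Φ(−δ − 2.241) = Φ(-1.161) + Φ(-3.321) = 0.1227 + 0.0004 = 0.1232.

Power ≈ 0.123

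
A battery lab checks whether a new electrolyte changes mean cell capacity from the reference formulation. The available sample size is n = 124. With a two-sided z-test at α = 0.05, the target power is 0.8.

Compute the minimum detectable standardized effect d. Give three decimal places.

d ≈ 0.252

Need Φ(δ − 1.960) = 0.8, so δ = 1.960 + 0.842 = 2.802.
(The second rejection-region term Φ(−δ − z_{α/2}) is negligible and dropped.)
δ = d·√n ⇒ d = δ/√n = 2.802/√124 = 0.2516.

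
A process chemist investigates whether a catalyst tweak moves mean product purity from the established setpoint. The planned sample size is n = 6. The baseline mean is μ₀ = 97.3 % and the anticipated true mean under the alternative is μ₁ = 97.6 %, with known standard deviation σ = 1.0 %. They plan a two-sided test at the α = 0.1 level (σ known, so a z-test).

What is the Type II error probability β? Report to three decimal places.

β ≈ 0.810

Standardized effect: d = |μ₁ − μ₀| / σ = |97.6 − 97.3| / 1.0 = 0.3000
Noncentrality parameter: δ = d·√n = 0.3000 × √6 = 0.7348
Two-sided α = 0.1 → critical value z_{0.05} = 1.645.
Power = Φ(δ − 1.645) + Φ(−δ − 1.645) = Φ(-0.910) + Φ(-2.380) = 0.1814 + 0.0087 = 0.1901.
Type II error: β = 1 − power = 1 − 0.1901 = 0.8099.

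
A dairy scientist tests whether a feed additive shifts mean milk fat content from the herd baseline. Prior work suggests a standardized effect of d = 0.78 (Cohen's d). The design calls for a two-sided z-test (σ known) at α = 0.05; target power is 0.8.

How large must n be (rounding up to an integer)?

Set Φ(δ − 1.960) = 0.8; then δ − 1.960 = Φ⁻¹(0.8) = 0.842, giving δ = 2.802.
(Ignoring the negligible lower-tail rejection probability gives the usual closed-form inversion.)
δ = d·√n ⇒ n = (δ/d)² = (2.802 / 0.78)² = 12.90.
Round up to the next whole unit.

n = 13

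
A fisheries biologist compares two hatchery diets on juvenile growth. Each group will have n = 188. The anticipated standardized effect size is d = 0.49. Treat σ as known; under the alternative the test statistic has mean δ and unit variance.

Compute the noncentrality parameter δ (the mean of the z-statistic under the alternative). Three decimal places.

The noncentrality parameter scales effect size by the design's sample-size factor: δ = d·√(n/2) = 0.49 × √(188/2) = 4.7507

δ ≈ 4.751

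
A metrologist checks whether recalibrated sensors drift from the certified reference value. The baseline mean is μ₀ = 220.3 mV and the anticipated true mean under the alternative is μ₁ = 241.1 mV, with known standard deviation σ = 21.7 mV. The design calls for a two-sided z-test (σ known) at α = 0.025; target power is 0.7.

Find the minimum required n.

n = 9

Standardized effect: d = |μ₁ − μ₀| / σ = |241.1 − 220.3| / 21.7 = 0.9585
Set Φ(δ − 2.241) = 0.7; then δ − 2.241 = Φ⁻¹(0.7) = 0.524, giving δ = 2.766.
(For δ > 0 the lower-tail rejection region contributes negligibly to power, so the one-term inversion is standard.)
δ = d·√n ⇒ n = (δ/d)² = (2.766 / 0.9585)² = 8.33.
Rounding up, n = 9.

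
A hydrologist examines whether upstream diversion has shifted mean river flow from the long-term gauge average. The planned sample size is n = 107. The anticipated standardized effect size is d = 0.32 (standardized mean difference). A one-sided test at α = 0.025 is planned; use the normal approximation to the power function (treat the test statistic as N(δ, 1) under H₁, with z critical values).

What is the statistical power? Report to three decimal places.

Noncentrality parameter: δ = d·√n = 0.32 × √107 = 3.3101
One-sided α = 0.025 → critical value z_{0.025} = 1.960.
Power = Φ(δ − 1.960) = Φ(1.350) = 0.9115.

Power ≈ 0.912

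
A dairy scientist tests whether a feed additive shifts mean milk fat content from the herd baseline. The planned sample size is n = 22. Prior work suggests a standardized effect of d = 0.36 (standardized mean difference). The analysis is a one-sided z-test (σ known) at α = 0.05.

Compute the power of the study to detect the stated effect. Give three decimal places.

Noncentrality parameter: δ = d·√n = 0.36 × √22 = 1.6885
One-sided α = 0.05 → critical value z_{0.05} = 1.645.
Power = Φ(δ − 1.645) = Φ(0.044) = 0.5174.

Power ≈ 0.517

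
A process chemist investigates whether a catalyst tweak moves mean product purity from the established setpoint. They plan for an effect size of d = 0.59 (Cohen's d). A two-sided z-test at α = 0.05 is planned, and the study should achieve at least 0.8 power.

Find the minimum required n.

For power 0.8 need Φ(δ − z_{0.025}) = 0.8, so δ = z_{0.025} + z_{0.20} = 1.960 + 0.842 = 2.802.
(For δ > 0 the lower-tail rejection region contributes negligibly to power, so the one-term inversion is standard.)
δ = d·√n ⇒ n = (δ/d)² = (2.802 / 0.59)² = 22.55.
Round up to the next whole unit.

n = 23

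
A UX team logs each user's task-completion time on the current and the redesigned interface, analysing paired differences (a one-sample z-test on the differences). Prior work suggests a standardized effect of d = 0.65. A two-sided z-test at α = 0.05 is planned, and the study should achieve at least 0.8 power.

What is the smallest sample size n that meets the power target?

For power 0.8 need Φ(δ − z_{0.025}) = 0.8, so δ = z_{0.025} + z_{0.20} = 1.960 + 0.842 = 2.802.
(Ignoring the negligible lower-tail rejection probability gives the usual closed-form inversion.)
δ = d·√n ⇒ n = (δ/d)² = (2.802 / 0.65)² = 18.58.
Round up to the next whole unit.

n = 19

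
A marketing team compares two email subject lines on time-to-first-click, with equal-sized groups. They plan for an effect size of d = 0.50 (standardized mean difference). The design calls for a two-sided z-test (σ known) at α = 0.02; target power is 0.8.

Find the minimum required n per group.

For power 0.8 need Φ(δ − z_{0.01}) = 0.8, so δ = z_{0.01} + z_{0.20} = 2.326 + 0.842 = 3.168.
(For δ > 0 the lower-tail rejection region contributes negligibly to power, so the one-term inversion is standard.)
δ = d·√(n/2) ⇒ n = 2(δ/d)² = 2 × (3.168 / 0.50)² = 80.29.
Round up to the next whole unit.

n = 81 per group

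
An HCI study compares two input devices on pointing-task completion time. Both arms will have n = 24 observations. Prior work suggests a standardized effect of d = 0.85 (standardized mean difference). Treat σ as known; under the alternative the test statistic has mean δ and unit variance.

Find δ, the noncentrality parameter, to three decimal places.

δ ≈ 2.944

δ = d·√(n/2) = 0.85 × √(24/2) = 2.9445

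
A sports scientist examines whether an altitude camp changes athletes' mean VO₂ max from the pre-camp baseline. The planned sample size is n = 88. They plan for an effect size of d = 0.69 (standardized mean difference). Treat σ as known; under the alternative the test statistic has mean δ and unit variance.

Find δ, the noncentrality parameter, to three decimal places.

δ = d·√n = 0.69 × √88 = 6.4728

δ ≈ 6.473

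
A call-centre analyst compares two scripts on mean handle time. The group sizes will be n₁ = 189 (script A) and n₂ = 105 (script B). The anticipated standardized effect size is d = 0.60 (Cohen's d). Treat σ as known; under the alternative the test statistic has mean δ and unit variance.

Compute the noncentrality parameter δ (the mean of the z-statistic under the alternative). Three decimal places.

δ ≈ 4.930

δ = d / √(1/n₁ + 1/n₂) = 0.60 / √(1/189 + 1/105) = 4.9295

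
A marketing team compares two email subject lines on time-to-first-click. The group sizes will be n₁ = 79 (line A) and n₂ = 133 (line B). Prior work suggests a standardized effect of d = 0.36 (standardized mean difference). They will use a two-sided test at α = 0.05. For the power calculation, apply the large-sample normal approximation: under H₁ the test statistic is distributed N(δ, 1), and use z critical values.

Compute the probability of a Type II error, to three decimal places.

Noncentrality parameter: δ = d / √(1/n₁ + 1/n₂) = 0.36 / √(1/79 + 1/133) = 2.5344
Two-sided α = 0.05 → critical value z_{0.025} = 1.960.
Power = Φ(δ − 1.960) + Φ(−δ − 1.960) = Φ(0.574) + Φ(-4.494) = 0.7172 + 0.0000 = 0.7172.
Type II error: β = 1 − power = 1 − 0.7172 = 0.2828.

β ≈ 0.283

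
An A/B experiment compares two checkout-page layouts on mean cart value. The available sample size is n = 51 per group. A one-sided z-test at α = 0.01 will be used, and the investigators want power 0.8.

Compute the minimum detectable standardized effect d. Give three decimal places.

Need Φ(δ − 2.326) = 0.8, so δ = 2.326 + 0.842 = 3.168.
δ = d·√(n/2) ⇒ d = δ/√(n/2) = 3.168/√(51/2) = 0.6274.

d ≈ 0.627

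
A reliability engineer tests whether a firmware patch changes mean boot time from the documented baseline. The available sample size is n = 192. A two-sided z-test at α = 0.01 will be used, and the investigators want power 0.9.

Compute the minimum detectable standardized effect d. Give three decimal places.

d ≈ 0.278

Need Φ(δ − 2.576) = 0.9, so δ = 2.576 + 1.282 = 3.857.
(Lower-tail contribution to power is negligible for δ > 0.)
δ = d·√n ⇒ d = δ/√n = 3.857/√192 = 0.2784.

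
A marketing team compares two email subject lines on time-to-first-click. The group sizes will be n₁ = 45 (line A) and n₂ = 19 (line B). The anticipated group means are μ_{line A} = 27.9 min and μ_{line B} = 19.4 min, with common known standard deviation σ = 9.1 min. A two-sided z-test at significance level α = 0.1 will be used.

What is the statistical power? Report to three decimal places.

Standardized effect: d = |μ_{line A} − μ_{line B}| / σ = |27.9 − 19.4| / 9.1 = 0.9341
Noncentrality parameter: δ = d / √(1/n₁ + 1/n₂) = 0.9341 / √(1/45 + 1/19) = 3.4141
Critical value for a two-sided test at α = 0.1: z_{α/2} = 1.645.
Power = Φ(δ − 1.645) + Φ(−δ − 1.645) = Φ(1.769) + Φ(-5.059) = 0.9616 + 0.0000 = 0.9616.

Power ≈ 0.962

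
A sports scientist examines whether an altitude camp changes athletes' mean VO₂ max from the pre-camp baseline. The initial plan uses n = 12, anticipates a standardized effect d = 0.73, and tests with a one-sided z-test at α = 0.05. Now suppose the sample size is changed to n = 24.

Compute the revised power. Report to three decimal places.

With n = 24: δ = d·√n = 0.73 × √24 = 3.5763. Critical value z_{0.05} = 1.645.
Revised power = P(Z > 1.645 − δ) = Φ(1.931) = 0.9733.

Power ≈ 0.973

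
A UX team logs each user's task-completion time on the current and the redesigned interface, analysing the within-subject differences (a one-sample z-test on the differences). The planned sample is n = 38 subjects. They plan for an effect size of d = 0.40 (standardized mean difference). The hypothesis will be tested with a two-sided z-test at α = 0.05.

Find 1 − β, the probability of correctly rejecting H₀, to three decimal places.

Noncentrality parameter: δ = d·√n = 0.40 × √38 = 2.4658
Critical value for a two-sided test at α = 0.05: z_{α/2} = 1.960.
Power = Φ(δ − 1.960) + Φ(−δ − 1.960) = Φ(0.506) + Φ(-4.426) = 0.6935 + 0.0000 = 0.6935.

Power ≈ 0.694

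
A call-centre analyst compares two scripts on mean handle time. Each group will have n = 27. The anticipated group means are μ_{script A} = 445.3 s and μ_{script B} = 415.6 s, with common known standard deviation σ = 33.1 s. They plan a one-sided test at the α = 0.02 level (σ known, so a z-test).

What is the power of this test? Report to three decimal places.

Power ≈ 0.893

Standardized effect: d = |μ_{script A} − μ_{script B}| / σ = |445.3 − 415.6| / 33.1 = 0.8973
Noncentrality parameter: δ = d·√(n/2) = 0.8973 × √(27/2) = 3.2968
Critical value for a one-sided test at α = 0.02: z_α = 2.054.
Power = P(Z > 2.054 − δ) = Φ(1.243) = 0.8931.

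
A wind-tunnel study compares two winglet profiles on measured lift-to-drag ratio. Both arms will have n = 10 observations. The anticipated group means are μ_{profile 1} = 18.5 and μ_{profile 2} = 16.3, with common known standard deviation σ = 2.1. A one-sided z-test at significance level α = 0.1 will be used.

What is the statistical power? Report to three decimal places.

Power ≈ 0.856

Standardized effect: d = |μ_{profile 1} − μ_{profile 2}| / σ = |18.5 − 16.3| / 2.1 = 1.0476
Noncentrality parameter: λ = d·√(n/2) = 1.0476 × √(10/2) = 2.3425
One-sided α = 0.1 → critical value z_{0.1} = 1.282.
Power = Φ(λ − 1.282) = Φ(1.061) = 0.8557.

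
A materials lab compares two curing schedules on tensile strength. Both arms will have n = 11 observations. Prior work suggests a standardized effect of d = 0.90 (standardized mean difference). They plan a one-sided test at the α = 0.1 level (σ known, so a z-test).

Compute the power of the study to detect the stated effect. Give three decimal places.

Noncentrality parameter: δ = d·√(n/2) = 0.90 × √(11/2) = 2.1107
Critical value for a one-sided test at α = 0.1: z_α = 1.282.
Power = P(Z > 1.282 − δ) = Φ(0.829) = 0.7965.

Power ≈ 0.796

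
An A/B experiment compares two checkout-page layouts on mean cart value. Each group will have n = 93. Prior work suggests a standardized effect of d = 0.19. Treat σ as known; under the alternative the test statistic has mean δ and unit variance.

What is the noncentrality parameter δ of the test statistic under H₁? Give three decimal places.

The noncentrality parameter scales effect size by the design's sample-size factor: δ = d·√(n/2) = 0.19 × √(93/2) = 1.2956

δ ≈ 1.296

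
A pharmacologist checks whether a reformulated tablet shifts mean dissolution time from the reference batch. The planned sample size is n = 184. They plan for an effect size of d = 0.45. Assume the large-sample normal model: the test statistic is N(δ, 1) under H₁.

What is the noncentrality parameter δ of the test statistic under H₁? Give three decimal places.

δ = d·√n = 0.45 × √184 = 6.1041

δ ≈ 6.104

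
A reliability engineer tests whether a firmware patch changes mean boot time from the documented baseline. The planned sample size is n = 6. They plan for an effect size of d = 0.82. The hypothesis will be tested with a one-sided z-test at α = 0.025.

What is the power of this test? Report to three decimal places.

Power ≈ 0.519

Noncentrality parameter: δ = d·√n = 0.82 × √6 = 2.0086
One-sided α = 0.025 → critical value z_{0.025} = 1.960.
Power = Φ(δ − 1.960) = Φ(0.049) = 0.5194.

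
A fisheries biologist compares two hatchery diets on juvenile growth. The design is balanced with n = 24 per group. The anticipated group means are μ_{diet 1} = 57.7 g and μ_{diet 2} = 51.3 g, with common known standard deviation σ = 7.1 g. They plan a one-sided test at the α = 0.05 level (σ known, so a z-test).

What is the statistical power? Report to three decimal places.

Standardized effect: d = |μ_{diet 1} − μ_{diet 2}| / σ = |57.7 − 51.3| / 7.1 = 0.9014
Noncentrality parameter: δ = d·√(n/2) = 0.9014 × √(24/2) = 3.1226
One-sided α = 0.05 → critical value z_{0.05} = 1.645.
Power = Φ(δ − 1.645) = Φ(1.478) = 0.9303.

Power ≈ 0.930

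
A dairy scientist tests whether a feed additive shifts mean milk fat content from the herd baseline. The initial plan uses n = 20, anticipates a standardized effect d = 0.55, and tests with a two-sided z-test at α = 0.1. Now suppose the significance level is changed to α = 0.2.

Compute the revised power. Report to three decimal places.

δ = d·√n = 0.55 × √20 = 2.4597 (unchanged). New critical value: z_{0.1} = 1.282.
Revised power = Φ(δ − 1.282) + Φ(−δ − 1.282) = Φ(1.178) + Φ(-3.741) = 0.8806 + 0.0001 = 0.8807.

Power ≈ 0.881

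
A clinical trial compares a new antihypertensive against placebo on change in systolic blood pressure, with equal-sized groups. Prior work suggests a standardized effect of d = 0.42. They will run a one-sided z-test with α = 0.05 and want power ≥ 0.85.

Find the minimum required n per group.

Set Φ(δ − 1.645) = 0.85; then δ − 1.645 = Φ⁻¹(0.85) = 1.036, giving δ = 2.681.
δ = d·√(n/2) ⇒ n = 2(δ/d)² = 2 × (2.681 / 0.42)² = 81.51.
Rounding up, n = 82 per group.

n = 82 per group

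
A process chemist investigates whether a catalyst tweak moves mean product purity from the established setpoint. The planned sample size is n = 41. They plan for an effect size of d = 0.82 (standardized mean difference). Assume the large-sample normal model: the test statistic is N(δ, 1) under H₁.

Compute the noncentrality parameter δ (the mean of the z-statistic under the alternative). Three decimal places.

δ ≈ 5.251

δ = d·√n = 0.82 × √41 = 5.2506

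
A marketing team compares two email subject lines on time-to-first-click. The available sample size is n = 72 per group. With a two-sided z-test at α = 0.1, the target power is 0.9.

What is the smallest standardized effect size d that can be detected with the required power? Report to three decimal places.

Need Φ(δ − 1.645) = 0.9, so δ = 1.645 + 1.282 = 2.926.
(Lower-tail contribution to power is negligible for δ > 0.)
δ = d·√(n/2) ⇒ d = δ/√(n/2) = 2.926/√(72/2) = 0.4877.

d ≈ 0.488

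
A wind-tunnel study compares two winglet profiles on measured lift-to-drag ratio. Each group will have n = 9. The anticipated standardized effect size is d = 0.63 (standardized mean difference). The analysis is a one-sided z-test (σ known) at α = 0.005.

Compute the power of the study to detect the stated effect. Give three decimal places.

Noncentrality parameter: δ = d·√(n/2) = 0.63 × √(9/2) = 1.3364
One-sided α = 0.005 → critical value z_{0.005} = 2.576.
Power = P(Z > 2.576 − δ) = Φ(-1.239) = 0.1076.

Power ≈ 0.108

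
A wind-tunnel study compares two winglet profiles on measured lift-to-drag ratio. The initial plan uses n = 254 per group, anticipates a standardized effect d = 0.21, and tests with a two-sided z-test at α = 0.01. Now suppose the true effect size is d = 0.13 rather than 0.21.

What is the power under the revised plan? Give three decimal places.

With d = 0.13: δ = d·√(n/2) = 0.13 × √(254/2) = 1.4650. Critical value z_{0.005} = 2.576.
Revised power = Φ(δ − 2.576) + Φ(−δ − 2.576) = Φ(-1.111) + Φ(-4.041) = 0.1333 + 0.0000 = 0.1334.

Power ≈ 0.133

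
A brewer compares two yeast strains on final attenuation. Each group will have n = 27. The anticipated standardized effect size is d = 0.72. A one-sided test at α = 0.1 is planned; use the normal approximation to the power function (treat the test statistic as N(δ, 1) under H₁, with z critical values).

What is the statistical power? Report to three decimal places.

Power ≈ 0.914

Noncentrality parameter: δ = d·√(n/2) = 0.72 × √(27/2) = 2.6454
One-sided α = 0.1 → critical value z_{0.1} = 1.282.
Power = Φ(δ − 1.282) = Φ(1.364) = 0.9137.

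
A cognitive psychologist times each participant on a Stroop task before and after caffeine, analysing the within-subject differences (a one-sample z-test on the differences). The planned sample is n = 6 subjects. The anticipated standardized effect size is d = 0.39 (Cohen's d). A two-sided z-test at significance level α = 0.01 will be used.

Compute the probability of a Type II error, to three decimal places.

Noncentrality parameter: δ = d·√n = 0.39 × √6 = 0.9553
Two-sided α = 0.01 → critical value z_{0.005} = 2.576.
Power = Φ(δ − 2.576) + Φ(−δ − 2.576) = Φ(-1.621) + Φ(-3.531) = 0.0526 + 0.0002 = 0.0528.
Type II error: β = 1 − power = 1 − 0.0528 = 0.9472.

β ≈ 0.947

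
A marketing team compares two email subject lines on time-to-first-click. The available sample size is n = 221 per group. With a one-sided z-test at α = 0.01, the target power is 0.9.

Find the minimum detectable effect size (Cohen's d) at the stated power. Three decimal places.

d ≈ 0.343

Need Φ(δ − 2.326) = 0.9, so δ = 2.326 + 1.282 = 3.608.
δ = d·√(n/2) ⇒ d = δ/√(n/2) = 3.608/√(221/2) = 0.3432.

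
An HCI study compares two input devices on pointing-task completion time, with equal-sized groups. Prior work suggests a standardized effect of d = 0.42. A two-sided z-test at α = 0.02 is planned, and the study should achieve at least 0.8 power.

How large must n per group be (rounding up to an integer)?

n = 114 per group

For power 0.8 need Φ(δ − z_{0.01}) = 0.8, so δ = z_{0.01} + z_{0.20} = 2.326 + 0.842 = 3.168.
(The Φ(−δ − z_{α/2}) term is vanishingly small for δ > 0 and is dropped in the standard sample-size formula.)
δ = d·√(n/2) ⇒ n = 2(δ/d)² = 2 × (3.168 / 0.42)² = 113.79.
Rounding up, n = 114 per group.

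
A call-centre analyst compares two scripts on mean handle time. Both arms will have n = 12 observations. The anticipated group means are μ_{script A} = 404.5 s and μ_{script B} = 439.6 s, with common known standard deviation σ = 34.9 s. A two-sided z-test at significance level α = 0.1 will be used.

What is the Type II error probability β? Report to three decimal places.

β ≈ 0.206

Standardized effect: d = |μ_{script A} − μ_{script B}| / σ = |404.5 − 439.6| / 34.9 = 1.0057
Noncentrality parameter: δ = d·√(n/2) = 1.0057 × √(12/2) = 2.4635
Two-sided α = 0.1 → critical value z_{0.05} = 1.645.
Power = Φ(δ − 1.645) + Φ(−δ − 1.645) = Φ(0.819) + Φ(-4.108) = 0.7935 + 0.0000 = 0.7935.
Type II error: β = 1 − power = 1 − 0.7935 = 0.2065.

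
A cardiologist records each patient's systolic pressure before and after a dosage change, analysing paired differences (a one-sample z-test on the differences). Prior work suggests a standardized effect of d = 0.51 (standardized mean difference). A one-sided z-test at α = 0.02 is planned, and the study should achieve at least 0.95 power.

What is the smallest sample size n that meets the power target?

n = 53

Set Φ(δ − 2.054) = 0.95; then δ − 2.054 = Φ⁻¹(0.95) = 1.645, giving δ = 3.699.
δ = d·√n ⇒ n = (δ/d)² = (3.699 / 0.51)² = 52.59.
Rounding up, n = 53.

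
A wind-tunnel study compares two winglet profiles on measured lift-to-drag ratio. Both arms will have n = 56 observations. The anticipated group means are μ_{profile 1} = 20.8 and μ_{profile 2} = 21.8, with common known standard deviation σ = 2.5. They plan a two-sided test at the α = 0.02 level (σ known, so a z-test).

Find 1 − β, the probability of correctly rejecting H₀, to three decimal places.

Power ≈ 0.417

Standardized effect: d = |μ_{profile 1} − μ_{profile 2}| / σ = |20.8 − 21.8| / 2.5 = 0.4000
Noncentrality parameter: δ = d·√(n/2) = 0.4000 × √(56/2) = 2.1166
Critical value for a two-sided test at α = 0.02: z_{α/2} = 2.326.
Power = Φ(δ − 2.326) + Φ(−δ − 2.326) = Φ(-0.210) + Φ(-4.443) = 0.4169 + 0.0000 = 0.4169.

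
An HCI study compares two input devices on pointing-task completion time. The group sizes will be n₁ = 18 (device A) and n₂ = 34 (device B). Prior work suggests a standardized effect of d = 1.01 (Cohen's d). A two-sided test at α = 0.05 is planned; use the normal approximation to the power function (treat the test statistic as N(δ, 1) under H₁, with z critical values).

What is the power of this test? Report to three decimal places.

Noncentrality parameter: δ = d / √(1/n₁ + 1/n₂) = 1.01 / √(1/18 + 1/34) = 3.4649
Two-sided α = 0.05 → critical value z_{0.025} = 1.960.
Power = Φ(δ − 1.960) + Φ(−δ − 1.960) = Φ(1.505) + Φ(-5.425) = 0.9338 + 0.0000 = 0.9338.

Power ≈ 0.934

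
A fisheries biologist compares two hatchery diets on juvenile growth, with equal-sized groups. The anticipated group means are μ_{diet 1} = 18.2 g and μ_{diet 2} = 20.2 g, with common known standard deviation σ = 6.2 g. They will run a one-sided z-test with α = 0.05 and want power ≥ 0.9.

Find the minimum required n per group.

Standardized effect: d = |μ_{diet 1} − μ_{diet 2}| / σ = |18.2 − 20.2| / 6.2 = 0.3226
Set Φ(δ − 1.645) = 0.9; then δ − 1.645 = Φ⁻¹(0.9) = 1.282, giving δ = 2.926.
δ = d·√(n/2) ⇒ n = 2(δ/d)² = 2 × (2.926 / 0.3226)² = 164.60.
Round up to the next whole unit.

n = 165 per group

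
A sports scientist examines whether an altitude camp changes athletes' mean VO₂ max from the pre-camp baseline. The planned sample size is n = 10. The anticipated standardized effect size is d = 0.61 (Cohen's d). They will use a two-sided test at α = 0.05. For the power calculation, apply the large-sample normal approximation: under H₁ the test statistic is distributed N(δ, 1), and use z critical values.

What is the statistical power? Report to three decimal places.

Power ≈ 0.488

Noncentrality parameter: λ = d·√n = 0.61 × √10 = 1.9290
Critical value for a two-sided test at α = 0.05: z_{α/2} = 1.960.
Power = Φ(λ − 1.960) + Φ(−λ − 1.960) = Φ(-0.031) + Φ(-3.889) = 0.4876 + 0.0001 = 0.4877.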